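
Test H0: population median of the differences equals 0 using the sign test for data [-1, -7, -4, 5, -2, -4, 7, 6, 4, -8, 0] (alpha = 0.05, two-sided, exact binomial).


Step 1: Discard zero differences. Original n = 11; n_eff = number of nonzero differences = 10.
Nonzero differences (with sign): -1, -7, -4, +5, -2, -4, +7, +6, +4, -8
Step 2: Count signs: positive = 4, negative = 6.
Step 3: Under H0: P(positive) = 0.5, so the number of positives S ~ Bin(10, 0.5).
Step 4: Two-sided exact p-value = sum of Bin(10,0.5) probabilities at or below the observed probability = 0.753906.
Step 5: alpha = 0.05. fail to reject H0.

n_eff = 10, pos = 4, neg = 6, p = 0.753906, fail to reject H0.


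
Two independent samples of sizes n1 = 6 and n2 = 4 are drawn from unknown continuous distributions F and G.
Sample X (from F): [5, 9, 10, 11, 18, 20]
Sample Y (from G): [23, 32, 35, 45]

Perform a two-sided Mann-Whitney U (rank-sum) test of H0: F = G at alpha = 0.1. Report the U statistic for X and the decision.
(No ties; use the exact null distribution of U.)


Step 1: Combine and sort all 10 observations; assign midranks.
sorted (value, group): (5,X), (9,X), (10,X), (11,X), (18,X), (20,X), (23,Y), (32,Y), (35,Y), (45,Y)
ranks: 5->1, 9->2, 10->3, 11->4, 18->5, 20->6, 23->7, 32->8, 35->9, 45->10
Step 2: Rank sum for X: R1 = 1 + 2 + 3 + 4 + 5 + 6 = 21.
Step 3: U_X = R1 - n1(n1+1)/2 = 21 - 6*7/2 = 21 - 21 = 0.
       U_Y = n1*n2 - U_X = 24 - 0 = 24.
Step 4: No ties, so the exact null distribution of U (based on enumerating the C(10,6) = 210 equally likely rank assignments) gives the two-sided p-value.
Step 5: p-value = 0.009524; compare to alpha = 0.1. reject H0.

U_X = 0, p = 0.009524, reject H0 at alpha = 0.1.


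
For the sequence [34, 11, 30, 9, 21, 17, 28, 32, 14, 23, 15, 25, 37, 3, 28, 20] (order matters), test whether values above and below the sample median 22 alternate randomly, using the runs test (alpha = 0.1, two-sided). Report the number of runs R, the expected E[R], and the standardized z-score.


Step 1: Compute median = 22; label A = above, B = below.
Labels in order: ABABBBAABABAABAB  (n_A = 8, n_B = 8)
Step 2: Count runs R = 12.
Step 3: Under H0 (random ordering), E[R] = 2*n_A*n_B/(n_A+n_B) + 1 = 2*8*8/16 + 1 = 9.0000.
        Var[R] = 2*n_A*n_B*(2*n_A*n_B - n_A - n_B) / ((n_A+n_B)^2 * (n_A+n_B-1)) = 14336/3840 = 3.7333.
        SD[R] = 1.9322.
Step 4: Continuity-corrected z = (R - 0.5 - E[R]) / SD[R] = (12 - 0.5 - 9.0000) / 1.9322 = 1.2939.
Step 5: Two-sided p-value via normal approximation = 2*(1 - Phi(|z|)) = 0.195709.
Step 6: alpha = 0.1. fail to reject H0.

R = 12, z = 1.2939, p = 0.195709, fail to reject H0.


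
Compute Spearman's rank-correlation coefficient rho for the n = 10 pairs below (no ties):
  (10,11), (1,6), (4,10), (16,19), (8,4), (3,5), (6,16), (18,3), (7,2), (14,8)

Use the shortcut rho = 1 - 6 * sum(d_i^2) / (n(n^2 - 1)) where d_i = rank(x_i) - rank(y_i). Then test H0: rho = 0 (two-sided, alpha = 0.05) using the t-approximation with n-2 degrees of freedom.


Step 1: Rank x and y separately (midranks; no ties here).
rank(x): 10->7, 1->1, 4->3, 16->9, 8->6, 3->2, 6->4, 18->10, 7->5, 14->8
rank(y): 11->8, 6->5, 10->7, 19->10, 4->3, 5->4, 16->9, 3->2, 2->1, 8->6
Step 2: d_i = R_x(i) - R_y(i); compute d_i^2.
  (7-8)^2=1, (1-5)^2=16, (3-7)^2=16, (9-10)^2=1, (6-3)^2=9, (2-4)^2=4, (4-9)^2=25, (10-2)^2=64, (5-1)^2=16, (8-6)^2=4
sum(d^2) = 156.
Step 3: rho = 1 - 6*156 / (10*(10^2 - 1)) = 1 - 936/990 = 0.054545.
Step 4: Under H0, t = rho * sqrt((n-2)/(1-rho^2)) = 0.1545 ~ t(8).
Step 5: Two-sided p-value from the t-distribution with 8 df = 0.881036.
Step 6: alpha = 0.05. fail to reject H0.

rho = 0.0545, p = 0.881036, fail to reject H0 at alpha = 0.05.


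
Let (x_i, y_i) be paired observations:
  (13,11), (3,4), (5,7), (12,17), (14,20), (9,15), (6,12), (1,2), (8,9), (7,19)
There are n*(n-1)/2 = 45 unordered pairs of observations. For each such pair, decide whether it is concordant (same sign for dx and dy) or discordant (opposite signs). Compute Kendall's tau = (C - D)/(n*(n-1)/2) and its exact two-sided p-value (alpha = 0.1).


Step 1: Enumerate the 45 unordered pairs (i,j) with i<j and classify each by sign(x_j-x_i) * sign(y_j-y_i).
  (1,2):dx=-10,dy=-7->C; (1,3):dx=-8,dy=-4->C; (1,4):dx=-1,dy=+6->D; (1,5):dx=+1,dy=+9->C
  (1,6):dx=-4,dy=+4->D; (1,7):dx=-7,dy=+1->D; (1,8):dx=-12,dy=-9->C; (1,9):dx=-5,dy=-2->C
  (1,10):dx=-6,dy=+8->D; (2,3):dx=+2,dy=+3->C; (2,4):dx=+9,dy=+13->C; (2,5):dx=+11,dy=+16->C
  (2,6):dx=+6,dy=+11->C; (2,7):dx=+3,dy=+8->C; (2,8):dx=-2,dy=-2->C; (2,9):dx=+5,dy=+5->C
  (2,10):dx=+4,dy=+15->C; (3,4):dx=+7,dy=+10->C; (3,5):dx=+9,dy=+13->C; (3,6):dx=+4,dy=+8->C
  (3,7):dx=+1,dy=+5->C; (3,8):dx=-4,dy=-5->C; (3,9):dx=+3,dy=+2->C; (3,10):dx=+2,dy=+12->C
  (4,5):dx=+2,dy=+3->C; (4,6):dx=-3,dy=-2->C; (4,7):dx=-6,dy=-5->C; (4,8):dx=-11,dy=-15->C
  (4,9):dx=-4,dy=-8->C; (4,10):dx=-5,dy=+2->D; (5,6):dx=-5,dy=-5->C; (5,7):dx=-8,dy=-8->C
  (5,8):dx=-13,dy=-18->C; (5,9):dx=-6,dy=-11->C; (5,10):dx=-7,dy=-1->C; (6,7):dx=-3,dy=-3->C
  (6,8):dx=-8,dy=-13->C; (6,9):dx=-1,dy=-6->C; (6,10):dx=-2,dy=+4->D; (7,8):dx=-5,dy=-10->C
  (7,9):dx=+2,dy=-3->D; (7,10):dx=+1,dy=+7->C; (8,9):dx=+7,dy=+7->C; (8,10):dx=+6,dy=+17->C
  (9,10):dx=-1,dy=+10->D
Step 2: C = 37, D = 8, total pairs = 45.
Step 3: tau = (C - D)/(n(n-1)/2) = (37 - 8)/45 = 0.644444.
Step 4: Exact two-sided p-value (enumerate n! = 3628800 permutations of y under H0): p = 0.009148.
Step 5: alpha = 0.1. reject H0.

tau_b = 0.6444 (C=37, D=8), p = 0.009148, reject H0.


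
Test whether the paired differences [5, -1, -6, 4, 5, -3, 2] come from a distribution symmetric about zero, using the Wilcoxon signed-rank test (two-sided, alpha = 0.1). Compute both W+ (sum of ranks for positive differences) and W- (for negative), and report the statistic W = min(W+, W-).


Step 1: Drop any zero differences (none here) and take |d_i|.
|d| = [5, 1, 6, 4, 5, 3, 2]
Step 2: Midrank |d_i| (ties get averaged ranks).
ranks: |5|->5.5, |1|->1, |6|->7, |4|->4, |5|->5.5, |3|->3, |2|->2
Step 3: Attach original signs; sum ranks with positive sign and with negative sign.
W+ = 5.5 + 4 + 5.5 + 2 = 17
W- = 1 + 7 + 3 = 11
(Check: W+ + W- = 28 should equal n(n+1)/2 = 28.)
Step 4: Test statistic W = min(W+, W-) = 11.
Step 5: Ties in |d|, so use the tie-corrected normal approximation.
        E[W] = n(n+1)/4 = 7*8/4 = 14.
        Tie groups: |d|=5 (t=2); sum(t^3 - t) = 6.
        Var[W] = n(n+1)(2n+1)/24 - sum(t^3-t)/48 = 840/24 - 6/48 = 34.875.
        z = (W - E[W]) / sqrt(Var[W]) = (11 - 14) / 5.9055 = -0.5080.
        Two-sided p = 2*Phi(z) = 0.611453.
Step 6: alpha = 0.1. fail to reject H0.

W+ = 17, W- = 11, W = min = 11, p = 0.611453, fail to reject H0.


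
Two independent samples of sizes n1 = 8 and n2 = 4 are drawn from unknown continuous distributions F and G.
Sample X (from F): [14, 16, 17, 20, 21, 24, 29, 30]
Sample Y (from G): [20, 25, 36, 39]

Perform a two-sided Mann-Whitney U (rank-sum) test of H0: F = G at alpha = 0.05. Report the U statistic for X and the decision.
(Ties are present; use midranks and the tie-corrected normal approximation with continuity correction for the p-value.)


Step 1: Combine and sort all 12 observations; assign midranks.
sorted (value, group): (14,X), (16,X), (17,X), (20,X), (20,Y), (21,X), (24,X), (25,Y), (29,X), (30,X), (36,Y), (39,Y)
ranks: 14->1, 16->2, 17->3, 20->4.5, 20->4.5, 21->6, 24->7, 25->8, 29->9, 30->10, 36->11, 39->12
Step 2: Rank sum for X: R1 = 1 + 2 + 3 + 4.5 + 6 + 7 + 9 + 10 = 42.5.
Step 3: U_X = R1 - n1(n1+1)/2 = 42.5 - 8*9/2 = 42.5 - 36 = 6.5.
       U_Y = n1*n2 - U_X = 32 - 6.5 = 25.5.
Step 4: Ties are present, so use the tie-corrected normal approximation (with continuity correction) for the p-value.
Step 5: p-value = 0.125707; compare to alpha = 0.05. fail to reject H0.

U_X = 6.5, p = 0.125707, fail to reject H0 at alpha = 0.05.


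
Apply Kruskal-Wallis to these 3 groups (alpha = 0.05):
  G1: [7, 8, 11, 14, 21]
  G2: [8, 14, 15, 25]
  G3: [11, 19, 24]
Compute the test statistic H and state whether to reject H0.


Step 1: Combine all N = 12 observations and assign midranks.
sorted (value, group, rank): (7,G1,1), (8,G1,2.5), (8,G2,2.5), (11,G1,4.5), (11,G3,4.5), (14,G1,6.5), (14,G2,6.5), (15,G2,8), (19,G3,9), (21,G1,10), (24,G3,11), (25,G2,12)
Step 2: Sum ranks within each group.
R_1 = 24.5 (n_1 = 5)
R_2 = 29 (n_2 = 4)
R_3 = 24.5 (n_3 = 3)
Step 3: H = 12/(N(N+1)) * sum(R_i^2/n_i) - 3(N+1)
     = 12/(12*13) * (24.5^2/5 + 29^2/4 + 24.5^2/3) - 3*13
     = 0.076923 * 530.383 - 39
     = 1.798718.
Step 4: Ties present; correction factor C = 1 - 18/(12^3 - 12) = 0.989510. Corrected H = 1.798718 / 0.989510 = 1.817786.
Step 5: Under H0, H ~ chi^2(2); p-value = 0.402970.
Step 6: alpha = 0.05. fail to reject H0.

H = 1.8178, df = 2, p = 0.402970, fail to reject H0.


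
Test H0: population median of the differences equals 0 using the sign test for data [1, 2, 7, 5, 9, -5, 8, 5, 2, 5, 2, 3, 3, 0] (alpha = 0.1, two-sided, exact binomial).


Step 1: Discard zero differences. Original n = 14; n_eff = number of nonzero differences = 13.
Nonzero differences (with sign): +1, +2, +7, +5, +9, -5, +8, +5, +2, +5, +2, +3, +3
Step 2: Count signs: positive = 12, negative = 1.
Step 3: Under H0: P(positive) = 0.5, so the number of positives S ~ Bin(13, 0.5).
Step 4: Two-sided exact p-value = sum of Bin(13,0.5) probabilities at or below the observed probability = 0.003418.
Step 5: alpha = 0.1. reject H0.

n_eff = 13, pos = 12, neg = 1, p = 0.003418, reject H0.


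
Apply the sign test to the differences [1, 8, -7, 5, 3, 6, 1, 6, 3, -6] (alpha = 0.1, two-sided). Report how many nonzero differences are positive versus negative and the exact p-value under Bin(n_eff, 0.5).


Step 1: Discard zero differences. Original n = 10; n_eff = number of nonzero differences = 10.
Nonzero differences (with sign): +1, +8, -7, +5, +3, +6, +1, +6, +3, -6
Step 2: Count signs: positive = 8, negative = 2.
Step 3: Under H0: P(positive) = 0.5, so the number of positives S ~ Bin(10, 0.5).
Step 4: Two-sided exact p-value = sum of Bin(10,0.5) probabilities at or below the observed probability = 0.109375.
Step 5: alpha = 0.1. fail to reject H0.

n_eff = 10, pos = 8, neg = 2, p = 0.109375, fail to reject H0.


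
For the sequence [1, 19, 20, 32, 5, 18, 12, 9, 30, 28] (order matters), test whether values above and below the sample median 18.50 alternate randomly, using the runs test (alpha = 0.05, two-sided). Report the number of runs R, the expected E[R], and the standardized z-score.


Step 1: Compute median = 18.50; label A = above, B = below.
Labels in order: BAAABBBBAA  (n_A = 5, n_B = 5)
Step 2: Count runs R = 4.
Step 3: Under H0 (random ordering), E[R] = 2*n_A*n_B/(n_A+n_B) + 1 = 2*5*5/10 + 1 = 6.0000.
        Var[R] = 2*n_A*n_B*(2*n_A*n_B - n_A - n_B) / ((n_A+n_B)^2 * (n_A+n_B-1)) = 2000/900 = 2.2222.
        SD[R] = 1.4907.
Step 4: Continuity-corrected z = (R + 0.5 - E[R]) / SD[R] = (4 + 0.5 - 6.0000) / 1.4907 = -1.0062.
Step 5: Two-sided p-value via normal approximation = 2*(1 - Phi(|z|)) = 0.314305.
Step 6: alpha = 0.05. fail to reject H0.

R = 4, z = -1.0062, p = 0.314305, fail to reject H0.


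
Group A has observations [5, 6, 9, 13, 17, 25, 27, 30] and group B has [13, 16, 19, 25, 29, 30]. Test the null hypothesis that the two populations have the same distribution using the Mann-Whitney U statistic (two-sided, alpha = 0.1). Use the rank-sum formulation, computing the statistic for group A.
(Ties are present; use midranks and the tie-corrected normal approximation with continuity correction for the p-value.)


Step 1: Combine and sort all 14 observations; assign midranks.
sorted (value, group): (5,X), (6,X), (9,X), (13,X), (13,Y), (16,Y), (17,X), (19,Y), (25,X), (25,Y), (27,X), (29,Y), (30,X), (30,Y)
ranks: 5->1, 6->2, 9->3, 13->4.5, 13->4.5, 16->6, 17->7, 19->8, 25->9.5, 25->9.5, 27->11, 29->12, 30->13.5, 30->13.5
Step 2: Rank sum for X: R1 = 1 + 2 + 3 + 4.5 + 7 + 9.5 + 11 + 13.5 = 51.5.
Step 3: U_X = R1 - n1(n1+1)/2 = 51.5 - 8*9/2 = 51.5 - 36 = 15.5.
       U_Y = n1*n2 - U_X = 48 - 15.5 = 32.5.
Step 4: Ties are present, so use the tie-corrected normal approximation (with continuity correction) for the p-value.
Step 5: p-value = 0.300101; compare to alpha = 0.1. fail to reject H0.

U_X = 15.5, p = 0.300101, fail to reject H0 at alpha = 0.1.


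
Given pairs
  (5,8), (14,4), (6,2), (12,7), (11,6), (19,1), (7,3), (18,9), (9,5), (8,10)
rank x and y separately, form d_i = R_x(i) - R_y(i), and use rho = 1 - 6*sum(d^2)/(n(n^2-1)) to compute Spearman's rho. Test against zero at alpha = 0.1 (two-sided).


Step 1: Rank x and y separately (midranks; no ties here).
rank(x): 5->1, 14->8, 6->2, 12->7, 11->6, 19->10, 7->3, 18->9, 9->5, 8->4
rank(y): 8->8, 4->4, 2->2, 7->7, 6->6, 1->1, 3->3, 9->9, 5->5, 10->10
Step 2: d_i = R_x(i) - R_y(i); compute d_i^2.
  (1-8)^2=49, (8-4)^2=16, (2-2)^2=0, (7-7)^2=0, (6-6)^2=0, (10-1)^2=81, (3-3)^2=0, (9-9)^2=0, (5-5)^2=0, (4-10)^2=36
sum(d^2) = 182.
Step 3: rho = 1 - 6*182 / (10*(10^2 - 1)) = 1 - 1092/990 = -0.103030.
Step 4: Under H0, t = rho * sqrt((n-2)/(1-rho^2)) = -0.2930 ~ t(8).
Step 5: Two-sided p-value from the t-distribution with 8 df = 0.776998.
Step 6: alpha = 0.1. fail to reject H0.

rho = -0.1030, p = 0.776998, fail to reject H0 at alpha = 0.1.


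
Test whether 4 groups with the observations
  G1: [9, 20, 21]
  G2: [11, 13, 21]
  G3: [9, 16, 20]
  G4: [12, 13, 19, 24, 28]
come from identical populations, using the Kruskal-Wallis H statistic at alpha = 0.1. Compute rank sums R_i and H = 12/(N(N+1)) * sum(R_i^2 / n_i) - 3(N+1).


Step 1: Combine all N = 14 observations and assign midranks.
sorted (value, group, rank): (9,G1,1.5), (9,G3,1.5), (11,G2,3), (12,G4,4), (13,G2,5.5), (13,G4,5.5), (16,G3,7), (19,G4,8), (20,G1,9.5), (20,G3,9.5), (21,G1,11.5), (21,G2,11.5), (24,G4,13), (28,G4,14)
Step 2: Sum ranks within each group.
R_1 = 22.5 (n_1 = 3)
R_2 = 20 (n_2 = 3)
R_3 = 18 (n_3 = 3)
R_4 = 44.5 (n_4 = 5)
Step 3: H = 12/(N(N+1)) * sum(R_i^2/n_i) - 3(N+1)
     = 12/(14*15) * (22.5^2/3 + 20^2/3 + 18^2/3 + 44.5^2/5) - 3*15
     = 0.057143 * 806.133 - 45
     = 1.064762.
Step 4: Ties present; correction factor C = 1 - 24/(14^3 - 14) = 0.991209. Corrected H = 1.064762 / 0.991209 = 1.074205.
Step 5: Under H0, H ~ chi^2(3); p-value = 0.783304.
Step 6: alpha = 0.1. fail to reject H0.

H = 1.0742, df = 3, p = 0.783304, fail to reject H0.


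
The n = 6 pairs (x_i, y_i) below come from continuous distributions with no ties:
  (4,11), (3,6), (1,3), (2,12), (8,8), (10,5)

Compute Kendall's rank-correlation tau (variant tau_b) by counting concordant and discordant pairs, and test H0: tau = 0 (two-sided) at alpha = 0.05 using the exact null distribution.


Step 1: Enumerate the 15 unordered pairs (i,j) with i<j and classify each by sign(x_j-x_i) * sign(y_j-y_i).
  (1,2):dx=-1,dy=-5->C; (1,3):dx=-3,dy=-8->C; (1,4):dx=-2,dy=+1->D; (1,5):dx=+4,dy=-3->D
  (1,6):dx=+6,dy=-6->D; (2,3):dx=-2,dy=-3->C; (2,4):dx=-1,dy=+6->D; (2,5):dx=+5,dy=+2->C
  (2,6):dx=+7,dy=-1->D; (3,4):dx=+1,dy=+9->C; (3,5):dx=+7,dy=+5->C; (3,6):dx=+9,dy=+2->C
  (4,5):dx=+6,dy=-4->D; (4,6):dx=+8,dy=-7->D; (5,6):dx=+2,dy=-3->D
Step 2: C = 7, D = 8, total pairs = 15.
Step 3: tau = (C - D)/(n(n-1)/2) = (7 - 8)/15 = -0.066667.
Step 4: Exact two-sided p-value (enumerate n! = 720 permutations of y under H0): p = 1.000000.
Step 5: alpha = 0.05. fail to reject H0.

tau_b = -0.0667 (C=7, D=8), p = 1.000000, fail to reject H0.


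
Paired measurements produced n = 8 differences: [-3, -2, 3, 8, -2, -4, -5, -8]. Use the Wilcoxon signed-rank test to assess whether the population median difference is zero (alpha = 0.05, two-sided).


Step 1: Drop any zero differences (none here) and take |d_i|.
|d| = [3, 2, 3, 8, 2, 4, 5, 8]
Step 2: Midrank |d_i| (ties get averaged ranks).
ranks: |3|->3.5, |2|->1.5, |3|->3.5, |8|->7.5, |2|->1.5, |4|->5, |5|->6, |8|->7.5
Step 3: Attach original signs; sum ranks with positive sign and with negative sign.
W+ = 3.5 + 7.5 = 11
W- = 3.5 + 1.5 + 1.5 + 5 + 6 + 7.5 = 25
(Check: W+ + W- = 36 should equal n(n+1)/2 = 36.)
Step 4: Test statistic W = min(W+, W-) = 11.
Step 5: Ties in |d|, so use the tie-corrected normal approximation.
        E[W] = n(n+1)/4 = 8*9/4 = 18.
        Tie groups: |d|=2 (t=2), |d|=3 (t=2), |d|=8 (t=2); sum(t^3 - t) = 18.
        Var[W] = n(n+1)(2n+1)/24 - sum(t^3-t)/48 = 1224/24 - 18/48 = 50.625.
        z = (W - E[W]) / sqrt(Var[W]) = (11 - 18) / 7.1151 = -0.9838.
        Two-sided p = 2*Phi(z) = 0.325204.
Step 6: alpha = 0.05. fail to reject H0.

W+ = 11, W- = 25, W = min = 11, p = 0.325204, fail to reject H0.


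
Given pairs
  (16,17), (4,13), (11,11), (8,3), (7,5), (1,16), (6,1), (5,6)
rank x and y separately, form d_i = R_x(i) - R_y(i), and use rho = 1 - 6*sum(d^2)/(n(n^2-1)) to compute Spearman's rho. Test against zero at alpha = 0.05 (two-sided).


Step 1: Rank x and y separately (midranks; no ties here).
rank(x): 16->8, 4->2, 11->7, 8->6, 7->5, 1->1, 6->4, 5->3
rank(y): 17->8, 13->6, 11->5, 3->2, 5->3, 16->7, 1->1, 6->4
Step 2: d_i = R_x(i) - R_y(i); compute d_i^2.
  (8-8)^2=0, (2-6)^2=16, (7-5)^2=4, (6-2)^2=16, (5-3)^2=4, (1-7)^2=36, (4-1)^2=9, (3-4)^2=1
sum(d^2) = 86.
Step 3: rho = 1 - 6*86 / (8*(8^2 - 1)) = 1 - 516/504 = -0.023810.
Step 4: Under H0, t = rho * sqrt((n-2)/(1-rho^2)) = -0.0583 ~ t(6).
Step 5: Two-sided p-value from the t-distribution with 6 df = 0.955374.
Step 6: alpha = 0.05. fail to reject H0.

rho = -0.0238, p = 0.955374, fail to reject H0 at alpha = 0.05.


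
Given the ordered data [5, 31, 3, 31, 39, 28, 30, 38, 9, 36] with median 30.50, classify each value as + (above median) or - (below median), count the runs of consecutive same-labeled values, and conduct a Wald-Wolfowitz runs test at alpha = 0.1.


Step 1: Compute median = 30.50; label A = above, B = below.
Labels in order: BABAABBABA  (n_A = 5, n_B = 5)
Step 2: Count runs R = 8.
Step 3: Under H0 (random ordering), E[R] = 2*n_A*n_B/(n_A+n_B) + 1 = 2*5*5/10 + 1 = 6.0000.
        Var[R] = 2*n_A*n_B*(2*n_A*n_B - n_A - n_B) / ((n_A+n_B)^2 * (n_A+n_B-1)) = 2000/900 = 2.2222.
        SD[R] = 1.4907.
Step 4: Continuity-corrected z = (R - 0.5 - E[R]) / SD[R] = (8 - 0.5 - 6.0000) / 1.4907 = 1.0062.
Step 5: Two-sided p-value via normal approximation = 2*(1 - Phi(|z|)) = 0.314305.
Step 6: alpha = 0.1. fail to reject H0.

R = 8, z = 1.0062, p = 0.314305, fail to reject H0.


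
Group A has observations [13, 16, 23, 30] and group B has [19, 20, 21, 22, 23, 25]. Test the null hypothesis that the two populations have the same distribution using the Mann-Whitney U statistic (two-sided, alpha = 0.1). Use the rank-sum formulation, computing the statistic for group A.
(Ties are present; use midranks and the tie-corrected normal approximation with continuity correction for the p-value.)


Step 1: Combine and sort all 10 observations; assign midranks.
sorted (value, group): (13,X), (16,X), (19,Y), (20,Y), (21,Y), (22,Y), (23,X), (23,Y), (25,Y), (30,X)
ranks: 13->1, 16->2, 19->3, 20->4, 21->5, 22->6, 23->7.5, 23->7.5, 25->9, 30->10
Step 2: Rank sum for X: R1 = 1 + 2 + 7.5 + 10 = 20.5.
Step 3: U_X = R1 - n1(n1+1)/2 = 20.5 - 4*5/2 = 20.5 - 10 = 10.5.
       U_Y = n1*n2 - U_X = 24 - 10.5 = 13.5.
Step 4: Ties are present, so use the tie-corrected normal approximation (with continuity correction) for the p-value.
Step 5: p-value = 0.830664; compare to alpha = 0.1. fail to reject H0.

U_X = 10.5, p = 0.830664, fail to reject H0 at alpha = 0.1.


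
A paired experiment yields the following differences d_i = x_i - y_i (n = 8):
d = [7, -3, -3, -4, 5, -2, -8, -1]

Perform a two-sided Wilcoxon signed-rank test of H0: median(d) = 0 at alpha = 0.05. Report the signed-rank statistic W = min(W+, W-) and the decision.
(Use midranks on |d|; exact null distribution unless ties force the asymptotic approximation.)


Step 1: Drop any zero differences (none here) and take |d_i|.
|d| = [7, 3, 3, 4, 5, 2, 8, 1]
Step 2: Midrank |d_i| (ties get averaged ranks).
ranks: |7|->7, |3|->3.5, |3|->3.5, |4|->5, |5|->6, |2|->2, |8|->8, |1|->1
Step 3: Attach original signs; sum ranks with positive sign and with negative sign.
W+ = 7 + 6 = 13
W- = 3.5 + 3.5 + 5 + 2 + 8 + 1 = 23
(Check: W+ + W- = 36 should equal n(n+1)/2 = 36.)
Step 4: Test statistic W = min(W+, W-) = 13.
Step 5: Ties in |d|, so use the tie-corrected normal approximation.
        E[W] = n(n+1)/4 = 8*9/4 = 18.
        Tie groups: |d|=3 (t=2); sum(t^3 - t) = 6.
        Var[W] = n(n+1)(2n+1)/24 - sum(t^3-t)/48 = 1224/24 - 6/48 = 50.875.
        z = (W - E[W]) / sqrt(Var[W]) = (13 - 18) / 7.1327 = -0.7010.
        Two-sided p = 2*Phi(z) = 0.483303.
Step 6: alpha = 0.05. fail to reject H0.

W+ = 13, W- = 23, W = min = 13, p = 0.483303, fail to reject H0.


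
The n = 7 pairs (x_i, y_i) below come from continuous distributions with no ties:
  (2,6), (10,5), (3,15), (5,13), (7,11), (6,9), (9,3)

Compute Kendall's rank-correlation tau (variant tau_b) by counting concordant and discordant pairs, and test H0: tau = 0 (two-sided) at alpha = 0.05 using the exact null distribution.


Step 1: Enumerate the 21 unordered pairs (i,j) with i<j and classify each by sign(x_j-x_i) * sign(y_j-y_i).
  (1,2):dx=+8,dy=-1->D; (1,3):dx=+1,dy=+9->C; (1,4):dx=+3,dy=+7->C; (1,5):dx=+5,dy=+5->C
  (1,6):dx=+4,dy=+3->C; (1,7):dx=+7,dy=-3->D; (2,3):dx=-7,dy=+10->D; (2,4):dx=-5,dy=+8->D
  (2,5):dx=-3,dy=+6->D; (2,6):dx=-4,dy=+4->D; (2,7):dx=-1,dy=-2->C; (3,4):dx=+2,dy=-2->D
  (3,5):dx=+4,dy=-4->D; (3,6):dx=+3,dy=-6->D; (3,7):dx=+6,dy=-12->D; (4,5):dx=+2,dy=-2->D
  (4,6):dx=+1,dy=-4->D; (4,7):dx=+4,dy=-10->D; (5,6):dx=-1,dy=-2->C; (5,7):dx=+2,dy=-8->D
  (6,7):dx=+3,dy=-6->D
Step 2: C = 6, D = 15, total pairs = 21.
Step 3: tau = (C - D)/(n(n-1)/2) = (6 - 15)/21 = -0.428571.
Step 4: Exact two-sided p-value (enumerate n! = 5040 permutations of y under H0): p = 0.238889.
Step 5: alpha = 0.05. fail to reject H0.

tau_b = -0.4286 (C=6, D=15), p = 0.238889, fail to reject H0.


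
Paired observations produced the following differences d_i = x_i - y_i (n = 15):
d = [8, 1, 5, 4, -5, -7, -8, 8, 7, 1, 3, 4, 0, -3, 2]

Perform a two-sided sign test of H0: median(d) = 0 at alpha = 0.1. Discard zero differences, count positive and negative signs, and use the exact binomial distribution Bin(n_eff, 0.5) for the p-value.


Step 1: Discard zero differences. Original n = 15; n_eff = number of nonzero differences = 14.
Nonzero differences (with sign): +8, +1, +5, +4, -5, -7, -8, +8, +7, +1, +3, +4, -3, +2
Step 2: Count signs: positive = 10, negative = 4.
Step 3: Under H0: P(positive) = 0.5, so the number of positives S ~ Bin(14, 0.5).
Step 4: Two-sided exact p-value = sum of Bin(14,0.5) probabilities at or below the observed probability = 0.179565.
Step 5: alpha = 0.1. fail to reject H0.

n_eff = 14, pos = 10, neg = 4, p = 0.179565, fail to reject H0.


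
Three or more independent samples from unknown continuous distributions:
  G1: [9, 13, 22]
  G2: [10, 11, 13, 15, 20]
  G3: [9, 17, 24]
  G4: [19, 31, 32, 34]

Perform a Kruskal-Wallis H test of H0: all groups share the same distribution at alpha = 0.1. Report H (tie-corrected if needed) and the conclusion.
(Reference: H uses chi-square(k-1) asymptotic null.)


Step 1: Combine all N = 15 observations and assign midranks.
sorted (value, group, rank): (9,G1,1.5), (9,G3,1.5), (10,G2,3), (11,G2,4), (13,G1,5.5), (13,G2,5.5), (15,G2,7), (17,G3,8), (19,G4,9), (20,G2,10), (22,G1,11), (24,G3,12), (31,G4,13), (32,G4,14), (34,G4,15)
Step 2: Sum ranks within each group.
R_1 = 18 (n_1 = 3)
R_2 = 29.5 (n_2 = 5)
R_3 = 21.5 (n_3 = 3)
R_4 = 51 (n_4 = 4)
Step 3: H = 12/(N(N+1)) * sum(R_i^2/n_i) - 3(N+1)
     = 12/(15*16) * (18^2/3 + 29.5^2/5 + 21.5^2/3 + 51^2/4) - 3*16
     = 0.050000 * 1086.38 - 48
     = 6.319167.
Step 4: Ties present; correction factor C = 1 - 12/(15^3 - 15) = 0.996429. Corrected H = 6.319167 / 0.996429 = 6.341816.
Step 5: Under H0, H ~ chi^2(3); p-value = 0.096114.
Step 6: alpha = 0.1. reject H0.

H = 6.3418, df = 3, p = 0.096114, reject H0.


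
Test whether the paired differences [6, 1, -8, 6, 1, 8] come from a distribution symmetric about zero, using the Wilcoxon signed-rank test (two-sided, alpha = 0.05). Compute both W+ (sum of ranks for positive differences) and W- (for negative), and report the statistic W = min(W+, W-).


Step 1: Drop any zero differences (none here) and take |d_i|.
|d| = [6, 1, 8, 6, 1, 8]
Step 2: Midrank |d_i| (ties get averaged ranks).
ranks: |6|->3.5, |1|->1.5, |8|->5.5, |6|->3.5, |1|->1.5, |8|->5.5
Step 3: Attach original signs; sum ranks with positive sign and with negative sign.
W+ = 3.5 + 1.5 + 3.5 + 1.5 + 5.5 = 15.5
W- = 5.5 = 5.5
(Check: W+ + W- = 21 should equal n(n+1)/2 = 21.)
Step 4: Test statistic W = min(W+, W-) = 5.5.
Step 5: Ties in |d|, so use the tie-corrected normal approximation.
        E[W] = n(n+1)/4 = 6*7/4 = 10.5.
        Tie groups: |d|=1 (t=2), |d|=6 (t=2), |d|=8 (t=2); sum(t^3 - t) = 18.
        Var[W] = n(n+1)(2n+1)/24 - sum(t^3-t)/48 = 546/24 - 18/48 = 22.375.
        z = (W - E[W]) / sqrt(Var[W]) = (5.5 - 10.5) / 4.7302 = -1.0570.
        Two-sided p = 2*Phi(z) = 0.290497.
Step 6: alpha = 0.05. fail to reject H0.

W+ = 15.5, W- = 5.5, W = min = 5.5, p = 0.290497, fail to reject H0.


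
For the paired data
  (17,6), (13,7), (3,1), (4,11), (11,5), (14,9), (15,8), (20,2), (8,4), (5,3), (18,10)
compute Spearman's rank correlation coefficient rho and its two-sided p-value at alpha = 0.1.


Step 1: Rank x and y separately (midranks; no ties here).
rank(x): 17->9, 13->6, 3->1, 4->2, 11->5, 14->7, 15->8, 20->11, 8->4, 5->3, 18->10
rank(y): 6->6, 7->7, 1->1, 11->11, 5->5, 9->9, 8->8, 2->2, 4->4, 3->3, 10->10
Step 2: d_i = R_x(i) - R_y(i); compute d_i^2.
  (9-6)^2=9, (6-7)^2=1, (1-1)^2=0, (2-11)^2=81, (5-5)^2=0, (7-9)^2=4, (8-8)^2=0, (11-2)^2=81, (4-4)^2=0, (3-3)^2=0, (10-10)^2=0
sum(d^2) = 176.
Step 3: rho = 1 - 6*176 / (11*(11^2 - 1)) = 1 - 1056/1320 = 0.200000.
Step 4: Under H0, t = rho * sqrt((n-2)/(1-rho^2)) = 0.6124 ~ t(9).
Step 5: Two-sided p-value from the t-distribution with 9 df = 0.555445.
Step 6: alpha = 0.1. fail to reject H0.

rho = 0.2000, p = 0.555445, fail to reject H0 at alpha = 0.1.


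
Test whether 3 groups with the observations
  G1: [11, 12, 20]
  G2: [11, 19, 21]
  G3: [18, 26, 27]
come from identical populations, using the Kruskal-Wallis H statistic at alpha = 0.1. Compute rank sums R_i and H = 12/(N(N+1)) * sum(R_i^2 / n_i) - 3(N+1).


Step 1: Combine all N = 9 observations and assign midranks.
sorted (value, group, rank): (11,G1,1.5), (11,G2,1.5), (12,G1,3), (18,G3,4), (19,G2,5), (20,G1,6), (21,G2,7), (26,G3,8), (27,G3,9)
Step 2: Sum ranks within each group.
R_1 = 10.5 (n_1 = 3)
R_2 = 13.5 (n_2 = 3)
R_3 = 21 (n_3 = 3)
Step 3: H = 12/(N(N+1)) * sum(R_i^2/n_i) - 3(N+1)
     = 12/(9*10) * (10.5^2/3 + 13.5^2/3 + 21^2/3) - 3*10
     = 0.133333 * 244.5 - 30
     = 2.600000.
Step 4: Ties present; correction factor C = 1 - 6/(9^3 - 9) = 0.991667. Corrected H = 2.600000 / 0.991667 = 2.621849.
Step 5: Under H0, H ~ chi^2(2); p-value = 0.269571.
Step 6: alpha = 0.1. fail to reject H0.

H = 2.6218, df = 2, p = 0.269571, fail to reject H0.


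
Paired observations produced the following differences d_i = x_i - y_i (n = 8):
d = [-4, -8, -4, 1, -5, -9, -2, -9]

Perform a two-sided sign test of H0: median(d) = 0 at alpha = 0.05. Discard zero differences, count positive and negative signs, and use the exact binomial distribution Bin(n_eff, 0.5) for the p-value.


Step 1: Discard zero differences. Original n = 8; n_eff = number of nonzero differences = 8.
Nonzero differences (with sign): -4, -8, -4, +1, -5, -9, -2, -9
Step 2: Count signs: positive = 1, negative = 7.
Step 3: Under H0: P(positive) = 0.5, so the number of positives S ~ Bin(8, 0.5).
Step 4: Two-sided exact p-value = sum of Bin(8,0.5) probabilities at or below the observed probability = 0.070312.
Step 5: alpha = 0.05. fail to reject H0.

n_eff = 8, pos = 1, neg = 7, p = 0.070312, fail to reject H0.


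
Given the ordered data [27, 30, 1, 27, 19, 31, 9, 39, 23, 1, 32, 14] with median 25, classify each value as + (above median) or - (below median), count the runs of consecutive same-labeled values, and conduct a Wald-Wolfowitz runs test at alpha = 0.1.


Step 1: Compute median = 25; label A = above, B = below.
Labels in order: AABABABABBAB  (n_A = 6, n_B = 6)
Step 2: Count runs R = 10.
Step 3: Under H0 (random ordering), E[R] = 2*n_A*n_B/(n_A+n_B) + 1 = 2*6*6/12 + 1 = 7.0000.
        Var[R] = 2*n_A*n_B*(2*n_A*n_B - n_A - n_B) / ((n_A+n_B)^2 * (n_A+n_B-1)) = 4320/1584 = 2.7273.
        SD[R] = 1.6514.
Step 4: Continuity-corrected z = (R - 0.5 - E[R]) / SD[R] = (10 - 0.5 - 7.0000) / 1.6514 = 1.5138.
Step 5: Two-sided p-value via normal approximation = 2*(1 - Phi(|z|)) = 0.130070.
Step 6: alpha = 0.1. fail to reject H0.

R = 10, z = 1.5138, p = 0.130070, fail to reject H0.


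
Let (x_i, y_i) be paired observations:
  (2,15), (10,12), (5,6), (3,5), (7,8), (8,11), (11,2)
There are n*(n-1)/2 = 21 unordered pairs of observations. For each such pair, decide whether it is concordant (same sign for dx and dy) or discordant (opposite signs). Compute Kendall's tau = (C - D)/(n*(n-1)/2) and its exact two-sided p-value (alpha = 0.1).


Step 1: Enumerate the 21 unordered pairs (i,j) with i<j and classify each by sign(x_j-x_i) * sign(y_j-y_i).
  (1,2):dx=+8,dy=-3->D; (1,3):dx=+3,dy=-9->D; (1,4):dx=+1,dy=-10->D; (1,5):dx=+5,dy=-7->D
  (1,6):dx=+6,dy=-4->D; (1,7):dx=+9,dy=-13->D; (2,3):dx=-5,dy=-6->C; (2,4):dx=-7,dy=-7->C
  (2,5):dx=-3,dy=-4->C; (2,6):dx=-2,dy=-1->C; (2,7):dx=+1,dy=-10->D; (3,4):dx=-2,dy=-1->C
  (3,5):dx=+2,dy=+2->C; (3,6):dx=+3,dy=+5->C; (3,7):dx=+6,dy=-4->D; (4,5):dx=+4,dy=+3->C
  (4,6):dx=+5,dy=+6->C; (4,7):dx=+8,dy=-3->D; (5,6):dx=+1,dy=+3->C; (5,7):dx=+4,dy=-6->D
  (6,7):dx=+3,dy=-9->D
Step 2: C = 10, D = 11, total pairs = 21.
Step 3: tau = (C - D)/(n(n-1)/2) = (10 - 11)/21 = -0.047619.
Step 4: Exact two-sided p-value (enumerate n! = 5040 permutations of y under H0): p = 1.000000.
Step 5: alpha = 0.1. fail to reject H0.

tau_b = -0.0476 (C=10, D=11), p = 1.000000, fail to reject H0.


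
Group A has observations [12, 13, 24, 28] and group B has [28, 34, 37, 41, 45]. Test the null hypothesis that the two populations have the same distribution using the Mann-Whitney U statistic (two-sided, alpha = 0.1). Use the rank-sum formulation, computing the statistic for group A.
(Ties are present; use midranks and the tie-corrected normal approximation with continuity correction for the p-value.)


Step 1: Combine and sort all 9 observations; assign midranks.
sorted (value, group): (12,X), (13,X), (24,X), (28,X), (28,Y), (34,Y), (37,Y), (41,Y), (45,Y)
ranks: 12->1, 13->2, 24->3, 28->4.5, 28->4.5, 34->6, 37->7, 41->8, 45->9
Step 2: Rank sum for X: R1 = 1 + 2 + 3 + 4.5 = 10.5.
Step 3: U_X = R1 - n1(n1+1)/2 = 10.5 - 4*5/2 = 10.5 - 10 = 0.5.
       U_Y = n1*n2 - U_X = 20 - 0.5 = 19.5.
Step 4: Ties are present, so use the tie-corrected normal approximation (with continuity correction) for the p-value.
Step 5: p-value = 0.026844; compare to alpha = 0.1. reject H0.

U_X = 0.5, p = 0.026844, reject H0 at alpha = 0.1.


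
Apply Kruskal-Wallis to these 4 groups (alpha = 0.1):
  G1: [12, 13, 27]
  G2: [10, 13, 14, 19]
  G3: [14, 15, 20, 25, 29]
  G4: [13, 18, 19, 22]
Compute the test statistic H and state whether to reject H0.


Step 1: Combine all N = 16 observations and assign midranks.
sorted (value, group, rank): (10,G2,1), (12,G1,2), (13,G1,4), (13,G2,4), (13,G4,4), (14,G2,6.5), (14,G3,6.5), (15,G3,8), (18,G4,9), (19,G2,10.5), (19,G4,10.5), (20,G3,12), (22,G4,13), (25,G3,14), (27,G1,15), (29,G3,16)
Step 2: Sum ranks within each group.
R_1 = 21 (n_1 = 3)
R_2 = 22 (n_2 = 4)
R_3 = 56.5 (n_3 = 5)
R_4 = 36.5 (n_4 = 4)
Step 3: H = 12/(N(N+1)) * sum(R_i^2/n_i) - 3(N+1)
     = 12/(16*17) * (21^2/3 + 22^2/4 + 56.5^2/5 + 36.5^2/4) - 3*17
     = 0.044118 * 1239.51 - 51
     = 3.684375.
Step 4: Ties present; correction factor C = 1 - 36/(16^3 - 16) = 0.991176. Corrected H = 3.684375 / 0.991176 = 3.717174.
Step 5: Under H0, H ~ chi^2(3); p-value = 0.293668.
Step 6: alpha = 0.1. fail to reject H0.

H = 3.7172, df = 3, p = 0.293668, fail to reject H0.


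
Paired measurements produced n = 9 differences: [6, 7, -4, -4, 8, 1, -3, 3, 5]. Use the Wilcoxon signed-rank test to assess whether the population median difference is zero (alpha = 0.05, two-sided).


Step 1: Drop any zero differences (none here) and take |d_i|.
|d| = [6, 7, 4, 4, 8, 1, 3, 3, 5]
Step 2: Midrank |d_i| (ties get averaged ranks).
ranks: |6|->7, |7|->8, |4|->4.5, |4|->4.5, |8|->9, |1|->1, |3|->2.5, |3|->2.5, |5|->6
Step 3: Attach original signs; sum ranks with positive sign and with negative sign.
W+ = 7 + 8 + 9 + 1 + 2.5 + 6 = 33.5
W- = 4.5 + 4.5 + 2.5 = 11.5
(Check: W+ + W- = 45 should equal n(n+1)/2 = 45.)
Step 4: Test statistic W = min(W+, W-) = 11.5.
Step 5: Ties in |d|, so use the tie-corrected normal approximation.
        E[W] = n(n+1)/4 = 9*10/4 = 22.5.
        Tie groups: |d|=3 (t=2), |d|=4 (t=2); sum(t^3 - t) = 12.
        Var[W] = n(n+1)(2n+1)/24 - sum(t^3-t)/48 = 1710/24 - 12/48 = 71.
        z = (W - E[W]) / sqrt(Var[W]) = (11.5 - 22.5) / 8.4261 = -1.3055.
        Two-sided p = 2*Phi(z) = 0.191736.
Step 6: alpha = 0.05. fail to reject H0.

W+ = 33.5, W- = 11.5, W = min = 11.5, p = 0.191736, fail to reject H0.


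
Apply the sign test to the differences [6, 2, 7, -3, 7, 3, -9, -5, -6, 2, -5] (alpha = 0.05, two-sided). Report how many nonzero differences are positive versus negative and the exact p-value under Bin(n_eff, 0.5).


Step 1: Discard zero differences. Original n = 11; n_eff = number of nonzero differences = 11.
Nonzero differences (with sign): +6, +2, +7, -3, +7, +3, -9, -5, -6, +2, -5
Step 2: Count signs: positive = 6, negative = 5.
Step 3: Under H0: P(positive) = 0.5, so the number of positives S ~ Bin(11, 0.5).
Step 4: Two-sided exact p-value = sum of Bin(11,0.5) probabilities at or below the observed probability = 1.000000.
Step 5: alpha = 0.05. fail to reject H0.

n_eff = 11, pos = 6, neg = 5, p = 1.000000, fail to reject H0.


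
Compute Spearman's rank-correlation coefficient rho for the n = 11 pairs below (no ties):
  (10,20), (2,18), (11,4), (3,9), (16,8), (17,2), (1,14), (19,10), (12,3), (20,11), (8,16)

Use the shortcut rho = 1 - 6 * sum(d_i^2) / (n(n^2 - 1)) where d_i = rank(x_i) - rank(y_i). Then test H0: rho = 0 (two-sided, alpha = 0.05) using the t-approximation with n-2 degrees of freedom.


Step 1: Rank x and y separately (midranks; no ties here).
rank(x): 10->5, 2->2, 11->6, 3->3, 16->8, 17->9, 1->1, 19->10, 12->7, 20->11, 8->4
rank(y): 20->11, 18->10, 4->3, 9->5, 8->4, 2->1, 14->8, 10->6, 3->2, 11->7, 16->9
Step 2: d_i = R_x(i) - R_y(i); compute d_i^2.
  (5-11)^2=36, (2-10)^2=64, (6-3)^2=9, (3-5)^2=4, (8-4)^2=16, (9-1)^2=64, (1-8)^2=49, (10-6)^2=16, (7-2)^2=25, (11-7)^2=16, (4-9)^2=25
sum(d^2) = 324.
Step 3: rho = 1 - 6*324 / (11*(11^2 - 1)) = 1 - 1944/1320 = -0.472727.
Step 4: Under H0, t = rho * sqrt((n-2)/(1-rho^2)) = -1.6094 ~ t(9).
Step 5: Two-sided p-value from the t-distribution with 9 df = 0.141999.
Step 6: alpha = 0.05. fail to reject H0.

rho = -0.4727, p = 0.141999, fail to reject H0 at alpha = 0.05.


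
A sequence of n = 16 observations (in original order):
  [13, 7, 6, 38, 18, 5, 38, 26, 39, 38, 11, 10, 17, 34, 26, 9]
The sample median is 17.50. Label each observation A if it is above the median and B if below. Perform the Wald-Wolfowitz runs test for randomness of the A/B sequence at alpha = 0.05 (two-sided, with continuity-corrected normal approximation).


Step 1: Compute median = 17.50; label A = above, B = below.
Labels in order: BBBAABAAAABBBAAB  (n_A = 8, n_B = 8)
Step 2: Count runs R = 7.
Step 3: Under H0 (random ordering), E[R] = 2*n_A*n_B/(n_A+n_B) + 1 = 2*8*8/16 + 1 = 9.0000.
        Var[R] = 2*n_A*n_B*(2*n_A*n_B - n_A - n_B) / ((n_A+n_B)^2 * (n_A+n_B-1)) = 14336/3840 = 3.7333.
        SD[R] = 1.9322.
Step 4: Continuity-corrected z = (R + 0.5 - E[R]) / SD[R] = (7 + 0.5 - 9.0000) / 1.9322 = -0.7763.
Step 5: Two-sided p-value via normal approximation = 2*(1 - Phi(|z|)) = 0.437558.
Step 6: alpha = 0.05. fail to reject H0.

R = 7, z = -0.7763, p = 0.437558, fail to reject H0.


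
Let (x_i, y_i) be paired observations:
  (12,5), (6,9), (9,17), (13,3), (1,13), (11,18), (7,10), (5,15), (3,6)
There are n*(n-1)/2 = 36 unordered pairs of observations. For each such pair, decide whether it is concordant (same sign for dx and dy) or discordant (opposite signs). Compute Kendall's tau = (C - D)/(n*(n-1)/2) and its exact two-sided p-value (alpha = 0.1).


Step 1: Enumerate the 36 unordered pairs (i,j) with i<j and classify each by sign(x_j-x_i) * sign(y_j-y_i).
  (1,2):dx=-6,dy=+4->D; (1,3):dx=-3,dy=+12->D; (1,4):dx=+1,dy=-2->D; (1,5):dx=-11,dy=+8->D
  (1,6):dx=-1,dy=+13->D; (1,7):dx=-5,dy=+5->D; (1,8):dx=-7,dy=+10->D; (1,9):dx=-9,dy=+1->D
  (2,3):dx=+3,dy=+8->C; (2,4):dx=+7,dy=-6->D; (2,5):dx=-5,dy=+4->D; (2,6):dx=+5,dy=+9->C
  (2,7):dx=+1,dy=+1->C; (2,8):dx=-1,dy=+6->D; (2,9):dx=-3,dy=-3->C; (3,4):dx=+4,dy=-14->D
  (3,5):dx=-8,dy=-4->C; (3,6):dx=+2,dy=+1->C; (3,7):dx=-2,dy=-7->C; (3,8):dx=-4,dy=-2->C
  (3,9):dx=-6,dy=-11->C; (4,5):dx=-12,dy=+10->D; (4,6):dx=-2,dy=+15->D; (4,7):dx=-6,dy=+7->D
  (4,8):dx=-8,dy=+12->D; (4,9):dx=-10,dy=+3->D; (5,6):dx=+10,dy=+5->C; (5,7):dx=+6,dy=-3->D
  (5,8):dx=+4,dy=+2->C; (5,9):dx=+2,dy=-7->D; (6,7):dx=-4,dy=-8->C; (6,8):dx=-6,dy=-3->C
  (6,9):dx=-8,dy=-12->C; (7,8):dx=-2,dy=+5->D; (7,9):dx=-4,dy=-4->C; (8,9):dx=-2,dy=-9->C
Step 2: C = 16, D = 20, total pairs = 36.
Step 3: tau = (C - D)/(n(n-1)/2) = (16 - 20)/36 = -0.111111.
Step 4: Exact two-sided p-value (enumerate n! = 362880 permutations of y under H0): p = 0.761414.
Step 5: alpha = 0.1. fail to reject H0.

tau_b = -0.1111 (C=16, D=20), p = 0.761414, fail to reject H0.


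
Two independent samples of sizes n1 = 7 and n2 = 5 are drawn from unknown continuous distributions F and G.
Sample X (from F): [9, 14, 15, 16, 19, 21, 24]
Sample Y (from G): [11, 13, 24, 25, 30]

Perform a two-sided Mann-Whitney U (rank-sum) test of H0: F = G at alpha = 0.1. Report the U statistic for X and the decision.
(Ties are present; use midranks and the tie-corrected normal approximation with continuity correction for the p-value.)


Step 1: Combine and sort all 12 observations; assign midranks.
sorted (value, group): (9,X), (11,Y), (13,Y), (14,X), (15,X), (16,X), (19,X), (21,X), (24,X), (24,Y), (25,Y), (30,Y)
ranks: 9->1, 11->2, 13->3, 14->4, 15->5, 16->6, 19->7, 21->8, 24->9.5, 24->9.5, 25->11, 30->12
Step 2: Rank sum for X: R1 = 1 + 4 + 5 + 6 + 7 + 8 + 9.5 = 40.5.
Step 3: U_X = R1 - n1(n1+1)/2 = 40.5 - 7*8/2 = 40.5 - 28 = 12.5.
       U_Y = n1*n2 - U_X = 35 - 12.5 = 22.5.
Step 4: Ties are present, so use the tie-corrected normal approximation (with continuity correction) for the p-value.
Step 5: p-value = 0.464120; compare to alpha = 0.1. fail to reject H0.

U_X = 12.5, p = 0.464120, fail to reject H0 at alpha = 0.1.


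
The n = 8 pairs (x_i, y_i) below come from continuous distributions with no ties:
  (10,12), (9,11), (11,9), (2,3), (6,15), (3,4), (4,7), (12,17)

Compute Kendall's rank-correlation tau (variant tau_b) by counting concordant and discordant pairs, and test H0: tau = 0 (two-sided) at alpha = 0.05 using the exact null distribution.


Step 1: Enumerate the 28 unordered pairs (i,j) with i<j and classify each by sign(x_j-x_i) * sign(y_j-y_i).
  (1,2):dx=-1,dy=-1->C; (1,3):dx=+1,dy=-3->D; (1,4):dx=-8,dy=-9->C; (1,5):dx=-4,dy=+3->D
  (1,6):dx=-7,dy=-8->C; (1,7):dx=-6,dy=-5->C; (1,8):dx=+2,dy=+5->C; (2,3):dx=+2,dy=-2->D
  (2,4):dx=-7,dy=-8->C; (2,5):dx=-3,dy=+4->D; (2,6):dx=-6,dy=-7->C; (2,7):dx=-5,dy=-4->C
  (2,8):dx=+3,dy=+6->C; (3,4):dx=-9,dy=-6->C; (3,5):dx=-5,dy=+6->D; (3,6):dx=-8,dy=-5->C
  (3,7):dx=-7,dy=-2->C; (3,8):dx=+1,dy=+8->C; (4,5):dx=+4,dy=+12->C; (4,6):dx=+1,dy=+1->C
  (4,7):dx=+2,dy=+4->C; (4,8):dx=+10,dy=+14->C; (5,6):dx=-3,dy=-11->C; (5,7):dx=-2,dy=-8->C
  (5,8):dx=+6,dy=+2->C; (6,7):dx=+1,dy=+3->C; (6,8):dx=+9,dy=+13->C; (7,8):dx=+8,dy=+10->C
Step 2: C = 23, D = 5, total pairs = 28.
Step 3: tau = (C - D)/(n(n-1)/2) = (23 - 5)/28 = 0.642857.
Step 4: Exact two-sided p-value (enumerate n! = 40320 permutations of y under H0): p = 0.031151.
Step 5: alpha = 0.05. reject H0.

tau_b = 0.6429 (C=23, D=5), p = 0.031151, reject H0.


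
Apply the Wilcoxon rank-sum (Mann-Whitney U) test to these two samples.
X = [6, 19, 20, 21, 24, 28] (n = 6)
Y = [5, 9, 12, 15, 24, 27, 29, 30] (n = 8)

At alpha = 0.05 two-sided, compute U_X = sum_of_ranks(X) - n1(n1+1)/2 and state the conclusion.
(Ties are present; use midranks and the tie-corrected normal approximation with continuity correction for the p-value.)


Step 1: Combine and sort all 14 observations; assign midranks.
sorted (value, group): (5,Y), (6,X), (9,Y), (12,Y), (15,Y), (19,X), (20,X), (21,X), (24,X), (24,Y), (27,Y), (28,X), (29,Y), (30,Y)
ranks: 5->1, 6->2, 9->3, 12->4, 15->5, 19->6, 20->7, 21->8, 24->9.5, 24->9.5, 27->11, 28->12, 29->13, 30->14
Step 2: Rank sum for X: R1 = 2 + 6 + 7 + 8 + 9.5 + 12 = 44.5.
Step 3: U_X = R1 - n1(n1+1)/2 = 44.5 - 6*7/2 = 44.5 - 21 = 23.5.
       U_Y = n1*n2 - U_X = 48 - 23.5 = 24.5.
Step 4: Ties are present, so use the tie-corrected normal approximation (with continuity correction) for the p-value.
Step 5: p-value = 1.000000; compare to alpha = 0.05. fail to reject H0.

U_X = 23.5, p = 1.000000, fail to reject H0 at alpha = 0.05.
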